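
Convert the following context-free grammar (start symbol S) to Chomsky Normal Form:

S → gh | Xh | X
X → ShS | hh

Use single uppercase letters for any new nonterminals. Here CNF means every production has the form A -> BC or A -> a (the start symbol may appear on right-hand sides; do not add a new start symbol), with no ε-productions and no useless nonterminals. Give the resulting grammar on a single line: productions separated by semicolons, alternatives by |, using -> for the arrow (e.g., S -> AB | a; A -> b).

No ε-productions.
After unit-elimination: S -> Xh | gh | hh | ShS; X -> hh | ShS.
TERM: introduce B -> g, A -> h and substitute in every rule of length ≥2.
BIN: S -> SAS becomes S -> SC, C -> AS; X -> SAS becomes X -> SD, D -> AS.

S -> AA | BA | SC | XA; A -> h; B -> g; C -> AS; D -> AS; X -> AA | SD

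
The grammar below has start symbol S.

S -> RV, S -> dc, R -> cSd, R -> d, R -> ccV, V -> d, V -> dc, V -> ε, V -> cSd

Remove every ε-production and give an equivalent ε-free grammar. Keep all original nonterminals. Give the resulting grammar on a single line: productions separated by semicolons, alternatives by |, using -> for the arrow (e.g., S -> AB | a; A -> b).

S -> R | RV | dc; R -> d | cc | cSd | ccV; V -> d | dc | cSd

Nullable set: {V}.
S -> RV: V nullable, giving R | RV.
R -> ccV: V nullable, giving cc | ccV.
Drop V -> ε.
Unchanged (no nullable symbols): S -> dc; R -> cSd; R -> d; V -> cSd; V -> d; V -> dc.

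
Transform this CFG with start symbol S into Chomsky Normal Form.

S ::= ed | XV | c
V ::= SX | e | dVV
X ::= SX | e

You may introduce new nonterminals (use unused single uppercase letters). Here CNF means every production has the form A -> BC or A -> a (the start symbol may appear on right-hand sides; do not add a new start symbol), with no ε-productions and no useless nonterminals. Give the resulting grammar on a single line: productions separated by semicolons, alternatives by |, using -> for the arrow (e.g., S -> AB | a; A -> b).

No ε-productions.
No unit productions to eliminate.
TERM: introduce B -> d, A -> e and substitute in every rule of length ≥2.
BIN: V -> BVV becomes V -> BC, C -> VV.

S -> c | AB | XV; A -> e; B -> d; C -> VV; V -> e | BC | SX; X -> e | SX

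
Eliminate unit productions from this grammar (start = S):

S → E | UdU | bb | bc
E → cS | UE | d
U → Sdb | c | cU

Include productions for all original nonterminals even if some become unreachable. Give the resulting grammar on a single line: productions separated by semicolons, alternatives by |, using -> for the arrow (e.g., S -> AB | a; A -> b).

Unit productions: S->E.
Unit pairs (A ⇒* B via units): (S,E).
S: inherits non-unit rules of {E, S} → UE | UdU | bb | bc | cS | d.
E: inherits non-unit rules of {E} → UE | cS | d.
U: inherits non-unit rules of {U} → Sdb | c | cU.

S -> d | UE | bb | bc | cS | UdU; E -> d | UE | cS; U -> c | cU | Sdb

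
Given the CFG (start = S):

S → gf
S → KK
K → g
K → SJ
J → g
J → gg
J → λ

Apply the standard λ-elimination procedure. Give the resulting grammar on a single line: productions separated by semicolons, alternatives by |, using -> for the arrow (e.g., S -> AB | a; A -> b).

Nullable set: {J}.
Drop J -> λ.
K -> SJ: J nullable, giving S | SJ.
Unchanged (no nullable symbols): S -> KK; S -> gf; J -> g; J -> gg; K -> g.

S -> KK | gf; J -> g | gg; K -> S | g | SJ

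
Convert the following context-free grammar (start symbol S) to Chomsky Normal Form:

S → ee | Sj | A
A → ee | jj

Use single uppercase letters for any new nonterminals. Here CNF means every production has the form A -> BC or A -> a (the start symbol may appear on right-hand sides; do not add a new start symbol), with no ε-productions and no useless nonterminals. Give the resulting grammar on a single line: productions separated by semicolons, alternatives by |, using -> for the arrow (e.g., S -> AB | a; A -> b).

S -> BB | CC | SC; B -> e; C -> j

No ε-productions.
After unit-elimination: S -> Sj | ee | jj; A -> ee | jj.
TERM: introduce B -> e, C -> j and substitute in every rule of length ≥2.
Drop unreachable/unproductive: A.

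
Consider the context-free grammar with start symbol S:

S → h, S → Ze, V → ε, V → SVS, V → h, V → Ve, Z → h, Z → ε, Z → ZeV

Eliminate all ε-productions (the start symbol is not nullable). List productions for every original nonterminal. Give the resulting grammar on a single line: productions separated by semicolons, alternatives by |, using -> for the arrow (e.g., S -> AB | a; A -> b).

Nullable set: {V, Z}.
S -> Ze: Z nullable, giving Ze | e.
Drop V -> ε.
V -> SVS: V nullable, giving SS | SVS.
V -> Ve: V nullable, giving Ve | e.
Drop Z -> ε.
Z -> ZeV: Z, V nullable, giving Ze | ZeV | e | eV.
Unchanged (no nullable symbols): S -> h; V -> h; Z -> h.

S -> e | h | Ze; V -> e | h | SS | Ve | SVS; Z -> e | h | Ze | eV | ZeV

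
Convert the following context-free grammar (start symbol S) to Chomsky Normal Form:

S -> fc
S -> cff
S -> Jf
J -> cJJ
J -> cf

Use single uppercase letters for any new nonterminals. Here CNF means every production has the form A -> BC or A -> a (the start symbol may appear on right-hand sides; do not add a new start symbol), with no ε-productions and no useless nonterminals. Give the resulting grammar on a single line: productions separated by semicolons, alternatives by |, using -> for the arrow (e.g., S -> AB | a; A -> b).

No ε-productions.
No unit productions to eliminate.
TERM: introduce A -> c, B -> f and substitute in every rule of length ≥2.
BIN: J -> AJJ becomes J -> AC, C -> JJ; S -> ABB becomes S -> AD, D -> BB.

S -> AD | BA | JB; A -> c; B -> f; C -> JJ; D -> BB; J -> AB | AC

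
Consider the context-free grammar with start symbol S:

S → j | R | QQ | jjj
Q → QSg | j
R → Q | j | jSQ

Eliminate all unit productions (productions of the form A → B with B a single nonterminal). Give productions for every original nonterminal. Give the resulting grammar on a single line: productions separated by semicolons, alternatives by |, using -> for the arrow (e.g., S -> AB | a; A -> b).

Unit productions: R->Q, S->R.
Unit pairs (A ⇒* B via units): (R,Q), (S,Q), (S,R).
S: inherits non-unit rules of {Q, R, S} → QQ | QSg | j | jSQ | jjj.
Q: inherits non-unit rules of {Q} → QSg | j.
R: inherits non-unit rules of {Q, R} → QSg | j | jSQ.

S -> j | QQ | QSg | jSQ | jjj; Q -> j | QSg; R -> j | QSg | jSQ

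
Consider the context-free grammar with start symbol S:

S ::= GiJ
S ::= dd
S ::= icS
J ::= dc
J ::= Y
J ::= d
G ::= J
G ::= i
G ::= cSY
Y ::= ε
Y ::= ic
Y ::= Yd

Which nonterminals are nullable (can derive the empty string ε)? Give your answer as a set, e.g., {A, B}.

{G, J, Y}

Directly nullable (have an ε-rule): {Y}.
J is nullable via J -> Y (every symbol on the right is already known nullable).
G is nullable via G -> J (every symbol on the right is already known nullable).
Not nullable: S — each has a terminal in every rule's right-hand side or depends on a non-nullable symbol.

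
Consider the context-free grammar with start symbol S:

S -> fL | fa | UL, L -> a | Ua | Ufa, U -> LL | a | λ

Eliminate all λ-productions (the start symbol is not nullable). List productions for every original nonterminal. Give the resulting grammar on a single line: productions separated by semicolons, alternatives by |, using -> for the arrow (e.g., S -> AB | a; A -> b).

S -> L | UL | fL | fa; L -> a | Ua | fa | Ufa; U -> a | LL

Nullable set: {U}.
S -> UL: U nullable, giving L | UL.
L -> Ua: U nullable, giving Ua | a.
L -> Ufa: U nullable, giving Ufa | fa.
Drop U -> λ.
Unchanged (no nullable symbols): S -> fL; S -> fa; L -> a; U -> LL; U -> a.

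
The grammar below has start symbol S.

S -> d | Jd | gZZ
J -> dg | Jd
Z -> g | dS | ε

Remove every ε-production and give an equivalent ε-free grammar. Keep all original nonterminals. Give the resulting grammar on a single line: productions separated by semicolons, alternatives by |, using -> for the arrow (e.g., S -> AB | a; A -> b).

S -> d | g | Jd | gZ | gZZ; J -> Jd | dg; Z -> g | dS

Nullable set: {Z}.
S -> gZZ: Z, Z nullable, giving g | gZ | gZZ.
Drop Z -> ε.
Unchanged (no nullable symbols): S -> Jd; S -> d; J -> Jd; J -> dg; Z -> dS; Z -> g.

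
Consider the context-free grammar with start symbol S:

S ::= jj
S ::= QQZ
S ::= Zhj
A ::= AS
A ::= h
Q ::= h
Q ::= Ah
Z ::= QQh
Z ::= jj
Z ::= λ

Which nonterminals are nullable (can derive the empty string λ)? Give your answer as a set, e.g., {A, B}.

Directly nullable (have an ε-rule): {Z}.
Not nullable: A, Q, S — each has a terminal in every rule's right-hand side or depends on a non-nullable symbol.

{Z}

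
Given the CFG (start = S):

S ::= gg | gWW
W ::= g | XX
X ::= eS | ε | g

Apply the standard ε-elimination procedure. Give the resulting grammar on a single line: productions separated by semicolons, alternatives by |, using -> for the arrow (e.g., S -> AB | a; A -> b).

S -> g | gW | gg | gWW; W -> X | g | XX; X -> g | eS

Nullable set: {W, X}.
S -> gWW: W, W nullable, giving g | gW | gWW.
W -> XX: X, X nullable, giving X | XX.
Drop X -> ε.
Unchanged (no nullable symbols): S -> gg; W -> g; X -> eS; X -> g.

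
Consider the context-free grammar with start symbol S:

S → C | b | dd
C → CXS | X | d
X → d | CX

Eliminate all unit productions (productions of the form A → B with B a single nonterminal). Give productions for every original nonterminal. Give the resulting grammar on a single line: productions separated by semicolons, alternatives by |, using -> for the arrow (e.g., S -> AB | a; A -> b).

S -> b | d | CX | dd | CXS; C -> d | CX | CXS; X -> d | CX

Unit productions: C->X, S->C.
Unit pairs (A ⇒* B via units): (C,X), (S,C), (S,X).
S: inherits non-unit rules of {C, S, X} → CX | CXS | b | d | dd.
C: inherits non-unit rules of {C, X} → CX | CXS | d.
X: inherits non-unit rules of {X} → CX | d.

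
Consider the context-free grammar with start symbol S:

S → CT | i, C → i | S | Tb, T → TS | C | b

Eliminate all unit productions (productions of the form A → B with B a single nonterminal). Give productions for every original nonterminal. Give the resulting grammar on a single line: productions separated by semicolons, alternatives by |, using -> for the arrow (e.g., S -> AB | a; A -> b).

S -> i | CT; C -> i | CT | Tb; T -> b | i | CT | TS | Tb

Unit productions: C->S, T->C.
Unit pairs (A ⇒* B via units): (C,S), (T,C), (T,S).
S: inherits non-unit rules of {S} → CT | i.
C: inherits non-unit rules of {C, S} → CT | Tb | i.
T: inherits non-unit rules of {C, S, T} → CT | TS | Tb | b | i.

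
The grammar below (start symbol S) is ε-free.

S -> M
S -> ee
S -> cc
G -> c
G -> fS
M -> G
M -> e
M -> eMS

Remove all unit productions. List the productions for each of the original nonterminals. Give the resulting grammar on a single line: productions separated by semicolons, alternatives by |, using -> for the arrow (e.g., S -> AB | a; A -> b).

S -> c | e | cc | ee | fS | eMS; G -> c | fS; M -> c | e | fS | eMS

Unit productions: M->G, S->M.
Unit pairs (A ⇒* B via units): (M,G), (S,G), (S,M).
S: inherits non-unit rules of {G, M, S} → c | cc | e | eMS | ee | fS.
G: inherits non-unit rules of {G} → c | fS.
M: inherits non-unit rules of {G, M} → c | e | eMS | fS.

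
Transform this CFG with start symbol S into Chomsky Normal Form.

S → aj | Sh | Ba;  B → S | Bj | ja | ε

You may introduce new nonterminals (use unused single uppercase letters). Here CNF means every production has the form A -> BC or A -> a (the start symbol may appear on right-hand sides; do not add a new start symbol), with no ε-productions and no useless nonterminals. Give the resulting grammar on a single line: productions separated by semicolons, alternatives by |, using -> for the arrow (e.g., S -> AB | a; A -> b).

S -> a | AC | BA | SD; A -> a; B -> a | j | AC | BA | BC | CA | SD; C -> j; D -> h

Nullable: {B}; after ε-elimination: S -> a | Ba | Sh | aj; B -> S | j | Bj | ja.
After unit-elimination: S -> a | Ba | Sh | aj; B -> a | j | Ba | Bj | Sh | aj | ja.
TERM: introduce A -> a, D -> h, C -> j and substitute in every rule of length ≥2.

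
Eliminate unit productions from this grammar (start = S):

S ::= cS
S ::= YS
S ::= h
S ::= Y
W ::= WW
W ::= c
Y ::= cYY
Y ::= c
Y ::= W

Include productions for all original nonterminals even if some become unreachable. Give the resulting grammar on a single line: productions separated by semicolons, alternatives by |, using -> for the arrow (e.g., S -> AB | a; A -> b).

S -> c | h | WW | YS | cS | cYY; W -> c | WW; Y -> c | WW | cYY

Unit productions: S->Y, Y->W.
Unit pairs (A ⇒* B via units): (S,W), (S,Y), (Y,W).
S: inherits non-unit rules of {S, W, Y} → WW | YS | c | cS | cYY | h.
W: inherits non-unit rules of {W} → WW | c.
Y: inherits non-unit rules of {W, Y} → WW | c | cYY.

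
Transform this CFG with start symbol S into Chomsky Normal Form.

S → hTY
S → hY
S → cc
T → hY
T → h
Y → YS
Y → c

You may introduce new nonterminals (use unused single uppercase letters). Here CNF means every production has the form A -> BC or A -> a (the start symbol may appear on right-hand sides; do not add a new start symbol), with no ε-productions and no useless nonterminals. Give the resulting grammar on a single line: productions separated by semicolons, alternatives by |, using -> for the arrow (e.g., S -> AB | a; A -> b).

No ε-productions.
No unit productions to eliminate.
TERM: introduce A -> c, B -> h and substitute in every rule of length ≥2.
BIN: S -> BTY becomes S -> BC, C -> TY.

S -> AA | BC | BY; A -> c; B -> h; C -> TY; T -> h | BY; Y -> c | YS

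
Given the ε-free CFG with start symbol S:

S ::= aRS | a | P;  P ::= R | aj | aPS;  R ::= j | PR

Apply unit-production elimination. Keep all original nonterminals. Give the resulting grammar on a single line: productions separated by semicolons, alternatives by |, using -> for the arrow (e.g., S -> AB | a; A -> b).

Unit productions: P->R, S->P.
Unit pairs (A ⇒* B via units): (P,R), (S,P), (S,R).
S: inherits non-unit rules of {P, R, S} → PR | a | aPS | aRS | aj | j.
P: inherits non-unit rules of {P, R} → PR | aPS | aj | j.
R: inherits non-unit rules of {R} → PR | j.

S -> a | j | PR | aj | aPS | aRS; P -> j | PR | aj | aPS; R -> j | PR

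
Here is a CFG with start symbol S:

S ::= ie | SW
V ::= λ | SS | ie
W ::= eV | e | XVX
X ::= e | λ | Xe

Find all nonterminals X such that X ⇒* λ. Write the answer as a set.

Directly nullable (have an ε-rule): {V, X}.
W is nullable via W -> XVX (every symbol on the right is already known nullable).
Not nullable: S — each has a terminal in every rule's right-hand side or depends on a non-nullable symbol.

{V, W, X}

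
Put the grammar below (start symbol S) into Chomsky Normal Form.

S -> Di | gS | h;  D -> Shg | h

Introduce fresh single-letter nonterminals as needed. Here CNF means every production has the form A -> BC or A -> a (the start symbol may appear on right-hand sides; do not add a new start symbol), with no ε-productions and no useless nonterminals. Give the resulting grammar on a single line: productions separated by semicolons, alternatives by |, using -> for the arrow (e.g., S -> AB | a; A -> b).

No ε-productions.
No unit productions to eliminate.
TERM: introduce B -> g, A -> h, C -> i and substitute in every rule of length ≥2.
BIN: D -> SAB becomes D -> SE, E -> AB.

S -> h | BS | DC; A -> h; B -> g; C -> i; D -> h | SE; E -> AB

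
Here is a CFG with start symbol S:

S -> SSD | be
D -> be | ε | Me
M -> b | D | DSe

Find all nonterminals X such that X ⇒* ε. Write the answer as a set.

Directly nullable (have an ε-rule): {D}.
M is nullable via M -> D (every symbol on the right is already known nullable).
Not nullable: S — each has a terminal in every rule's right-hand side or depends on a non-nullable symbol.

{D, M}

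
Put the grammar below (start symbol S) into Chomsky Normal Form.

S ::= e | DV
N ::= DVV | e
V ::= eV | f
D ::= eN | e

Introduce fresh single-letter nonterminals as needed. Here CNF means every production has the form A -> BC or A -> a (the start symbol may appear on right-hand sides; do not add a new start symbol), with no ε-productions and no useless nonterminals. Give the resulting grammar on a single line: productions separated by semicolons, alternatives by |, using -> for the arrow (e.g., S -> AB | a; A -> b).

No ε-productions.
No unit productions to eliminate.
TERM: introduce A -> e and substitute in every rule of length ≥2.
BIN: N -> DVV becomes N -> DB, B -> VV.

S -> e | DV; A -> e; B -> VV; D -> e | AN; N -> e | DB; V -> f | AV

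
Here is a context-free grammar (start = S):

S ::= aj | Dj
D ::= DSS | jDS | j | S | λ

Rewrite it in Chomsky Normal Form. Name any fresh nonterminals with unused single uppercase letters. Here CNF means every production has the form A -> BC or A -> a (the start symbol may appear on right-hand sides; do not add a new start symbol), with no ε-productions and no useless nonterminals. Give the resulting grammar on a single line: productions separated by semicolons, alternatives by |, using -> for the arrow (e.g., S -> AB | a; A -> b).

S -> j | BA | DA; A -> j; B -> a; C -> DS; D -> j | AC | AS | BA | DA | DE | SS; E -> SS

Nullable: {D}; after ε-elimination: S -> j | Dj | aj; D -> S | j | SS | jS | DSS | jDS.
After unit-elimination: S -> j | Dj | aj; D -> j | Dj | SS | aj | jS | DSS | jDS.
TERM: introduce B -> a, A -> j and substitute in every rule of length ≥2.
BIN: D -> ADS becomes D -> AC, C -> DS; D -> DSS becomes D -> DE, E -> SS.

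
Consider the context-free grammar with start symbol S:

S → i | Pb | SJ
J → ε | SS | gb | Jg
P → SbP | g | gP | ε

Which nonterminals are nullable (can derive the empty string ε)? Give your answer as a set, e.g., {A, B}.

{J, P}

Directly nullable (have an ε-rule): {J, P}.
Not nullable: S — each has a terminal in every rule's right-hand side or depends on a non-nullable symbol.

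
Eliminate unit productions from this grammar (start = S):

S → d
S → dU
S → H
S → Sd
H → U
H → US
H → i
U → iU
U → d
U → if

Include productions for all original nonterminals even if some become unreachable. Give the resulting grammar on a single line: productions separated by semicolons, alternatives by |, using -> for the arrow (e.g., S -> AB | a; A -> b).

S -> d | i | Sd | US | dU | iU | if; H -> d | i | US | iU | if; U -> d | iU | if

Unit productions: H->U, S->H.
Unit pairs (A ⇒* B via units): (H,U), (S,H), (S,U).
S: inherits non-unit rules of {H, S, U} → Sd | US | d | dU | i | iU | if.
H: inherits non-unit rules of {H, U} → US | d | i | iU | if.
U: inherits non-unit rules of {U} → d | iU | if.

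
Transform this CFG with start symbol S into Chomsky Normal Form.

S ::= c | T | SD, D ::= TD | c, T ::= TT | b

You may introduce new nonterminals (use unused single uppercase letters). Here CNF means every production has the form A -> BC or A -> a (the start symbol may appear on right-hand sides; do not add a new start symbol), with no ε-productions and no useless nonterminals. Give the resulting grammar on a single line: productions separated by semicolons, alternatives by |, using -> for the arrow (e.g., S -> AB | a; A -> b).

No ε-productions.
After unit-elimination: S -> b | c | SD | TT; D -> c | TD; T -> b | TT.

S -> b | c | SD | TT; D -> c | TD; T -> b | TT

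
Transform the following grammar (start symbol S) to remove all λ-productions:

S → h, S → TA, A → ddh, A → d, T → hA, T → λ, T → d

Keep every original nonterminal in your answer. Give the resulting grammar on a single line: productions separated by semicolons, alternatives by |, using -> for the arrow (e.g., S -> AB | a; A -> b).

S -> A | h | TA; A -> d | ddh; T -> d | hA

Nullable set: {T}.
S -> TA: T nullable, giving A | TA.
Drop T -> λ.
Unchanged (no nullable symbols): S -> h; A -> d; A -> ddh; T -> d; T -> hA.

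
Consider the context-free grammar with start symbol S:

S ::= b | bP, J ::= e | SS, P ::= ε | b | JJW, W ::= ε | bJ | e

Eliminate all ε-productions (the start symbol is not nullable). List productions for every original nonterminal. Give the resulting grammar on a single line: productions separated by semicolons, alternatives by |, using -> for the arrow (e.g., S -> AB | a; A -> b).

S -> b | bP; J -> e | SS; P -> b | JJ | JJW; W -> e | bJ

Nullable set: {P, W}.
S -> bP: P nullable, giving b | bP.
Drop P -> ε.
P -> JJW: W nullable, giving JJ | JJW.
Drop W -> ε.
Unchanged (no nullable symbols): S -> b; J -> SS; J -> e; P -> b; W -> bJ; W -> e.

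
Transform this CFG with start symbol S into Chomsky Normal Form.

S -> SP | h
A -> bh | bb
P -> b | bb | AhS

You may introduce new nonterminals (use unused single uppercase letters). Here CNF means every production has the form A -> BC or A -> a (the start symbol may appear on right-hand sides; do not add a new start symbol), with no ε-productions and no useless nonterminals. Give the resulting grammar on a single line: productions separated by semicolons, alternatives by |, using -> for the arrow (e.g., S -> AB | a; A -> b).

S -> h | SP; A -> BB | BC; B -> b; C -> h; D -> CS; P -> b | AD | BB

No ε-productions.
No unit productions to eliminate.
TERM: introduce B -> b, C -> h and substitute in every rule of length ≥2.
BIN: P -> ACS becomes P -> AD, D -> CS.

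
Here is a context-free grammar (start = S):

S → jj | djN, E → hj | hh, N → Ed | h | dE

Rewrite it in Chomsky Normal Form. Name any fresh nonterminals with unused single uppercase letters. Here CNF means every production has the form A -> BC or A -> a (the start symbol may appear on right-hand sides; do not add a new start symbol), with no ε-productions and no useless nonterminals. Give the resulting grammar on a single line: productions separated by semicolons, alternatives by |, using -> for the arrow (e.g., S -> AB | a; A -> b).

S -> BB | CD; A -> h; B -> j; C -> d; D -> BN; E -> AA | AB; N -> h | CE | EC

No ε-productions.
No unit productions to eliminate.
TERM: introduce C -> d, A -> h, B -> j and substitute in every rule of length ≥2.
BIN: S -> CBN becomes S -> CD, D -> BN.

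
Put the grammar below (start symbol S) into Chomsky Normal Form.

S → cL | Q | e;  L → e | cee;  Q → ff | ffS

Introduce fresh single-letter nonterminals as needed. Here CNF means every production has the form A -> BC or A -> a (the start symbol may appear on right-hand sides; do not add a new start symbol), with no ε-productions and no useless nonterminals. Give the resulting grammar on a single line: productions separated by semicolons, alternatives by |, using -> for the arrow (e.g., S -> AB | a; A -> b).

S -> e | AL | CC | CF; A -> c; B -> e; C -> f; D -> BB; F -> CS; L -> e | AD

No ε-productions.
After unit-elimination: S -> e | cL | ff | ffS; L -> e | cee; Q -> ff | ffS.
TERM: introduce A -> c, B -> e, C -> f and substitute in every rule of length ≥2.
BIN: L -> ABB becomes L -> AD, D -> BB; Q -> CCS becomes Q -> CE, E -> CS; S -> CCS becomes S -> CF, F -> CS.
Drop unreachable/unproductive: Q.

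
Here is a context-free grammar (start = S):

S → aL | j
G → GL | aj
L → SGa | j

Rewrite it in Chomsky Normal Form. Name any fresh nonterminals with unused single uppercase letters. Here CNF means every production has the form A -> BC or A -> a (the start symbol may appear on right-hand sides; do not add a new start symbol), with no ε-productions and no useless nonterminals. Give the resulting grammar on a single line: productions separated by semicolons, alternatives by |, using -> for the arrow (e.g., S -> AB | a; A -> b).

No ε-productions.
No unit productions to eliminate.
TERM: introduce A -> a, B -> j and substitute in every rule of length ≥2.
BIN: L -> SGA becomes L -> SC, C -> GA.

S -> j | AL; A -> a; B -> j; C -> GA; G -> AB | GL; L -> j | SC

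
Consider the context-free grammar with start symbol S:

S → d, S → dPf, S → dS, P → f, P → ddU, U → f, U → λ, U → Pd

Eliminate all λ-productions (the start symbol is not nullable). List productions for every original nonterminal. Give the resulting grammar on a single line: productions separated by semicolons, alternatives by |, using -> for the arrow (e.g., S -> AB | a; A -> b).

Nullable set: {U}.
P -> ddU: U nullable, giving dd | ddU.
Drop U -> λ.
Unchanged (no nullable symbols): S -> d; S -> dPf; S -> dS; P -> f; U -> Pd; U -> f.

S -> d | dS | dPf; P -> f | dd | ddU; U -> f | Pd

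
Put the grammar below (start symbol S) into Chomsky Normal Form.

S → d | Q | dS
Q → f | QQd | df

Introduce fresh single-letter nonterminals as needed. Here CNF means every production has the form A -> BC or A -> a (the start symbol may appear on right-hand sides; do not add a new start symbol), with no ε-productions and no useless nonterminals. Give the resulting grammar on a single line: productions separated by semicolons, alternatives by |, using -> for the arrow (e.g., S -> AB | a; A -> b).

No ε-productions.
After unit-elimination: S -> d | f | dS | df | QQd; Q -> f | df | QQd.
TERM: introduce A -> d, B -> f and substitute in every rule of length ≥2.
BIN: Q -> QQA becomes Q -> QC, C -> QA; S -> QQA becomes S -> QD, D -> QA.

S -> d | f | AB | AS | QD; A -> d; B -> f; C -> QA; D -> QA; Q -> f | AB | QC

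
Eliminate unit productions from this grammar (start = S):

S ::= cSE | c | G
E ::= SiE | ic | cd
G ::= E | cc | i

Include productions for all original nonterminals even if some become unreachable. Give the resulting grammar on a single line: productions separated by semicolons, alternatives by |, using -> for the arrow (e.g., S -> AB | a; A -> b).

S -> c | i | cc | cd | ic | SiE | cSE; E -> cd | ic | SiE; G -> i | cc | cd | ic | SiE

Unit productions: G->E, S->G.
Unit pairs (A ⇒* B via units): (G,E), (S,E), (S,G).
S: inherits non-unit rules of {E, G, S} → SiE | c | cSE | cc | cd | i | ic.
E: inherits non-unit rules of {E} → SiE | cd | ic.
G: inherits non-unit rules of {E, G} → SiE | cc | cd | i | ic.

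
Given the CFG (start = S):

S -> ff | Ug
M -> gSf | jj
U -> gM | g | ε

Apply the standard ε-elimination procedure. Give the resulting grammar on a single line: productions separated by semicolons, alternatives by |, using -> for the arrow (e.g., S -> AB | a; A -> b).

S -> g | Ug | ff; M -> jj | gSf; U -> g | gM

Nullable set: {U}.
S -> Ug: U nullable, giving Ug | g.
Drop U -> ε.
Unchanged (no nullable symbols): S -> ff; M -> gSf; M -> jj; U -> g; U -> gM.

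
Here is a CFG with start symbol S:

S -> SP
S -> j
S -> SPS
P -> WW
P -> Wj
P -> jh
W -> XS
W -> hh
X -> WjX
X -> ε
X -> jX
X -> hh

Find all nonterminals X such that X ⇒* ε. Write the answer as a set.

{X}

Directly nullable (have an ε-rule): {X}.
Not nullable: P, S, W — each has a terminal in every rule's right-hand side or depends on a non-nullable symbol.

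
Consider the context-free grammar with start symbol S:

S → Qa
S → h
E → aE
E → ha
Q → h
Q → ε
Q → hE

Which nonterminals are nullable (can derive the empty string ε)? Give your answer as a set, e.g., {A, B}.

{Q}

Directly nullable (have an ε-rule): {Q}.
Not nullable: E, S — each has a terminal in every rule's right-hand side or depends on a non-nullable symbol.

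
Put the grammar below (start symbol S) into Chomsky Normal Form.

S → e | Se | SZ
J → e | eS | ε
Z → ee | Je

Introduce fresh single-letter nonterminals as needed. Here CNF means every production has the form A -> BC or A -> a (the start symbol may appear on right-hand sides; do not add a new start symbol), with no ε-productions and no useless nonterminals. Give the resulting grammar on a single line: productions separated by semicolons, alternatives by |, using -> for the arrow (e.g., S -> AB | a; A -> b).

S -> e | SA | SZ; A -> e; J -> e | AS; Z -> e | AA | JA

Nullable: {J}; after ε-elimination: S -> e | SZ | Se; J -> e | eS; Z -> e | Je | ee.
No unit productions to eliminate.
TERM: introduce A -> e and substitute in every rule of length ≥2.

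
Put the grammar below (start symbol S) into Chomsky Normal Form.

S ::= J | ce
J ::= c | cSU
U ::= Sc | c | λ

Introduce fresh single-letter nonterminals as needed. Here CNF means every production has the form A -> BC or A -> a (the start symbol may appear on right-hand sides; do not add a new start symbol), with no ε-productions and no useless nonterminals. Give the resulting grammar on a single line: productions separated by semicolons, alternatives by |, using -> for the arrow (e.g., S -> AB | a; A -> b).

Nullable: {U}; after ε-elimination: S -> J | ce; J -> c | cS | cSU; U -> c | Sc.
After unit-elimination: S -> c | cS | ce | cSU; J -> c | cS | cSU; U -> c | Sc.
TERM: introduce A -> c, B -> e and substitute in every rule of length ≥2.
BIN: J -> ASU becomes J -> AC, C -> SU; S -> ASU becomes S -> AD, D -> SU.
Drop unreachable/unproductive: J.

S -> c | AB | AD | AS; A -> c; B -> e; D -> SU; U -> c | SA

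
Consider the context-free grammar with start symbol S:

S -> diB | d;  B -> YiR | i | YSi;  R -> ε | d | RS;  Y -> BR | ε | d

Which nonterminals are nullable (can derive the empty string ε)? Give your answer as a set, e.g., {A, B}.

{R, Y}

Directly nullable (have an ε-rule): {R, Y}.
Not nullable: B, S — each has a terminal in every rule's right-hand side or depends on a non-nullable symbol.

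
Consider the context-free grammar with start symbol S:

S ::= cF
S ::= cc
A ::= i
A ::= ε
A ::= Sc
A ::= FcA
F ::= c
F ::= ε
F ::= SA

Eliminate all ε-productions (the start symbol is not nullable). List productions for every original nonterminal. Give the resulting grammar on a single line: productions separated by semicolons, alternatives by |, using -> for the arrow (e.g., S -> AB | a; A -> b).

Nullable set: {A, F}.
S -> cF: F nullable, giving c | cF.
Drop A -> ε.
A -> FcA: F, A nullable, giving Fc | FcA | c | cA.
Drop F -> ε.
F -> SA: A nullable, giving S | SA.
Unchanged (no nullable symbols): S -> cc; A -> Sc; A -> i; F -> c.

S -> c | cF | cc; A -> c | i | Fc | Sc | cA | FcA; F -> S | c | SA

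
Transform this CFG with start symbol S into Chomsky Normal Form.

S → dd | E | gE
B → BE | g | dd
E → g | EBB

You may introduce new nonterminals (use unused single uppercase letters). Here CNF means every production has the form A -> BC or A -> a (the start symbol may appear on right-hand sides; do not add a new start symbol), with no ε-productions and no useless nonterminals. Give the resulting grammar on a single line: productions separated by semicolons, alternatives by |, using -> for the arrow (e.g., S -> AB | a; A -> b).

S -> g | AA | CE | EF; A -> d; B -> g | AA | BE; C -> g; D -> BB; E -> g | ED; F -> BB

No ε-productions.
After unit-elimination: S -> g | dd | gE | EBB; B -> g | BE | dd; E -> g | EBB.
TERM: introduce A -> d, C -> g and substitute in every rule of length ≥2.
BIN: E -> EBB becomes E -> ED, D -> BB; S -> EBB becomes S -> EF, F -> BB.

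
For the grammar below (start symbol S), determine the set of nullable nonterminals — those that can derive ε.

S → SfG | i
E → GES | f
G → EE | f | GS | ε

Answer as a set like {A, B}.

Directly nullable (have an ε-rule): {G}.
Not nullable: E, S — each has a terminal in every rule's right-hand side or depends on a non-nullable symbol.

{G}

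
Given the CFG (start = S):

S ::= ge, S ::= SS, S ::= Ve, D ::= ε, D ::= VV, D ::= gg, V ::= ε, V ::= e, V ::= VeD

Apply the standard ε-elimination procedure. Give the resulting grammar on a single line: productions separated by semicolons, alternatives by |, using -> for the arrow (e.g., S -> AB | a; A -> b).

Nullable set: {D, V}.
S -> Ve: V nullable, giving Ve | e.
Drop D -> ε.
D -> VV: V, V nullable, giving V | VV.
Drop V -> ε.
V -> VeD: V, D nullable, giving Ve | VeD | e | eD.
Unchanged (no nullable symbols): S -> SS; S -> ge; D -> gg; V -> e.

S -> e | SS | Ve | ge; D -> V | VV | gg; V -> e | Ve | eD | VeD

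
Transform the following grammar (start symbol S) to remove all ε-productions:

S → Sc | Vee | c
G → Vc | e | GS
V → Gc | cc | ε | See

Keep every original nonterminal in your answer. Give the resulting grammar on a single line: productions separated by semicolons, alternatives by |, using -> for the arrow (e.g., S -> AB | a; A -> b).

Nullable set: {V}.
S -> Vee: V nullable, giving Vee | ee.
G -> Vc: V nullable, giving Vc | c.
Drop V -> ε.
Unchanged (no nullable symbols): S -> Sc; S -> c; G -> GS; G -> e; V -> Gc; V -> See; V -> cc.

S -> c | Sc | ee | Vee; G -> c | e | GS | Vc; V -> Gc | cc | See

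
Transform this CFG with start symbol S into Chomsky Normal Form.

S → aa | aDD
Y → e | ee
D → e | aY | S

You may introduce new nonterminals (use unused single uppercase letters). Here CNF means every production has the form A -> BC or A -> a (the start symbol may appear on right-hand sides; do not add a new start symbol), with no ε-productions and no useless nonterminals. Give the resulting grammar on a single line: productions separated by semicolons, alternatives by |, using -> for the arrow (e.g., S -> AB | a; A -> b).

S -> AA | AE; A -> a; B -> e; C -> DD; D -> e | AA | AC | AY; E -> DD; Y -> e | BB

No ε-productions.
After unit-elimination: S -> aa | aDD; D -> e | aY | aa | aDD; Y -> e | ee.
TERM: introduce A -> a, B -> e and substitute in every rule of length ≥2.
BIN: D -> ADD becomes D -> AC, C -> DD; S -> ADD becomes S -> AE, E -> DD.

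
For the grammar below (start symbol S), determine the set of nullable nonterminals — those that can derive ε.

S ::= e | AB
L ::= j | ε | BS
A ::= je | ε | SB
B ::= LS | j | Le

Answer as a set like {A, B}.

Directly nullable (have an ε-rule): {A, L}.
Not nullable: B, S — each has a terminal in every rule's right-hand side or depends on a non-nullable symbol.

{A, L}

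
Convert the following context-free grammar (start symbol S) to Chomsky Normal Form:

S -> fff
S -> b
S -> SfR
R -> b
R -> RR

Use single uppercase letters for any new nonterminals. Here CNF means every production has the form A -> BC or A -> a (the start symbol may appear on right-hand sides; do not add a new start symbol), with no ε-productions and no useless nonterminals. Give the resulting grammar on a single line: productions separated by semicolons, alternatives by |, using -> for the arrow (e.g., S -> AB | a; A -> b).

No ε-productions.
No unit productions to eliminate.
TERM: introduce A -> f and substitute in every rule of length ≥2.
BIN: S -> AAA becomes S -> AB, B -> AA; S -> SAR becomes S -> SC, C -> AR.

S -> b | AB | SC; A -> f; B -> AA; C -> AR; R -> b | RR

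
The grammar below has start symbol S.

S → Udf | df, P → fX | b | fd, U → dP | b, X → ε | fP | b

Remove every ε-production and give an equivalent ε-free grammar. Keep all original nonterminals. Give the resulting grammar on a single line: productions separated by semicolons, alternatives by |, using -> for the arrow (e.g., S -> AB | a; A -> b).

S -> df | Udf; P -> b | f | fX | fd; U -> b | dP; X -> b | fP

Nullable set: {X}.
P -> fX: X nullable, giving f | fX.
Drop X -> ε.
Unchanged (no nullable symbols): S -> Udf; S -> df; P -> b; P -> fd; U -> b; U -> dP; X -> b; X -> fP.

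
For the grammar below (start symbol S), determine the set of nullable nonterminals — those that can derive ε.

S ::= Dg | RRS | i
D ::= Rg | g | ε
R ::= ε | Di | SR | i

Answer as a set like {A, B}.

Directly nullable (have an ε-rule): {D, R}.
Not nullable: S — each has a terminal in every rule's right-hand side or depends on a non-nullable symbol.

{D, R}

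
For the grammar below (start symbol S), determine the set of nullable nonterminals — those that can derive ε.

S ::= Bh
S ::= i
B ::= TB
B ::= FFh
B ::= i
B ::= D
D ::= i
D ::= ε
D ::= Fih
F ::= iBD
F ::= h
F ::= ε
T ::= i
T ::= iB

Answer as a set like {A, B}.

{B, D, F}

Directly nullable (have an ε-rule): {D, F}.
B is nullable via B -> D (every symbol on the right is already known nullable).
Not nullable: S, T — each has a terminal in every rule's right-hand side or depends on a non-nullable symbol.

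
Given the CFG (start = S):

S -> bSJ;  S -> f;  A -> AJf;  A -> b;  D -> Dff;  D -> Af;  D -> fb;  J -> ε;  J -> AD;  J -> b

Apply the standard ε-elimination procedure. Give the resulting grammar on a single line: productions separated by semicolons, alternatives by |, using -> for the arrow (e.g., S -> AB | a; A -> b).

Nullable set: {J}.
S -> bSJ: J nullable, giving bS | bSJ.
A -> AJf: J nullable, giving AJf | Af.
Drop J -> ε.
Unchanged (no nullable symbols): S -> f; A -> b; D -> Af; D -> Dff; D -> fb; J -> AD; J -> b.

S -> f | bS | bSJ; A -> b | Af | AJf; D -> Af | fb | Dff; J -> b | AD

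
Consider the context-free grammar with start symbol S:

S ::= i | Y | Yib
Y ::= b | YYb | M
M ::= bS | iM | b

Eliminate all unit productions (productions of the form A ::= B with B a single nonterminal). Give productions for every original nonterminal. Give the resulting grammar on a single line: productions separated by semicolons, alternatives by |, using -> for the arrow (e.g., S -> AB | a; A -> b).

Unit productions: S->Y, Y->M.
Unit pairs (A ⇒* B via units): (S,M), (S,Y), (Y,M).
S: inherits non-unit rules of {M, S, Y} → YYb | Yib | b | bS | i | iM.
M: inherits non-unit rules of {M} → b | bS | iM.
Y: inherits non-unit rules of {M, Y} → YYb | b | bS | iM.

S -> b | i | bS | iM | YYb | Yib; M -> b | bS | iM; Y -> b | bS | iM | YYb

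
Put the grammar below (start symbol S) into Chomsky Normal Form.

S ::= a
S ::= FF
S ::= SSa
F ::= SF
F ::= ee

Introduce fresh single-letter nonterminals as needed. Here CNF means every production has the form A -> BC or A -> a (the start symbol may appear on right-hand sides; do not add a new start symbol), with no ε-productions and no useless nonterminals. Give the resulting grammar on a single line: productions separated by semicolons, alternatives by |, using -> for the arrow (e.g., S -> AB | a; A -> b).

No ε-productions.
No unit productions to eliminate.
TERM: introduce B -> a, A -> e and substitute in every rule of length ≥2.
BIN: S -> SSB becomes S -> SC, C -> SB.

S -> a | FF | SC; A -> e; B -> a; C -> SB; F -> AA | SF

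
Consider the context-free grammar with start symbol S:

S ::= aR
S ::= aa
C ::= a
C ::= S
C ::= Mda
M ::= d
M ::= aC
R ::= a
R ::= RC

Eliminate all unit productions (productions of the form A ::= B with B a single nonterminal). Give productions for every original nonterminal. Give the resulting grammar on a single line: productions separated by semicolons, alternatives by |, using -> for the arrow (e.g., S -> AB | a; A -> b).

Unit productions: C->S.
Unit pairs (A ⇒* B via units): (C,S).
S: inherits non-unit rules of {S} → aR | aa.
C: inherits non-unit rules of {C, S} → Mda | a | aR | aa.
M: inherits non-unit rules of {M} → aC | d.
R: inherits non-unit rules of {R} → RC | a.

S -> aR | aa; C -> a | aR | aa | Mda; M -> d | aC; R -> a | RC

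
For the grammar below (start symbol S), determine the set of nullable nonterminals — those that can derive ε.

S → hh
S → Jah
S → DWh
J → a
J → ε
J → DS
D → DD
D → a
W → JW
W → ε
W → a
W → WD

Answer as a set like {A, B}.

Directly nullable (have an ε-rule): {J, W}.
Not nullable: D, S — each has a terminal in every rule's right-hand side or depends on a non-nullable symbol.

{J, W}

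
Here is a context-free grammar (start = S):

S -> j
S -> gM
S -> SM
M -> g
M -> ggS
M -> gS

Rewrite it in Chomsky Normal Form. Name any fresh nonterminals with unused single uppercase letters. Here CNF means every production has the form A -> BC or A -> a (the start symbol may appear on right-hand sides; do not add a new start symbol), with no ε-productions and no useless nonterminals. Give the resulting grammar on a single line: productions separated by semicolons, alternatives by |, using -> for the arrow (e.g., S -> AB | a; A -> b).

S -> j | AM | SM; A -> g; B -> AS; M -> g | AB | AS

No ε-productions.
No unit productions to eliminate.
TERM: introduce A -> g and substitute in every rule of length ≥2.
BIN: M -> AAS becomes M -> AB, B -> AS.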